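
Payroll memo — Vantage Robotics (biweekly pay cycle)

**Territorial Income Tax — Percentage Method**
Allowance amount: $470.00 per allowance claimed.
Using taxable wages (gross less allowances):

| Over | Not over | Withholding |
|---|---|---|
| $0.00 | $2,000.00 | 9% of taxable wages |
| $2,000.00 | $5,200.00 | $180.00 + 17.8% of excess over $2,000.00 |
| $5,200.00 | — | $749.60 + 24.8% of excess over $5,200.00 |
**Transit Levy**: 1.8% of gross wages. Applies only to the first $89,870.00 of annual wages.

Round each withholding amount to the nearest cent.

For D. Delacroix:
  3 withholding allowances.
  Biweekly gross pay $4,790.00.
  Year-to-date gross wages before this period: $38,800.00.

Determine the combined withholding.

Territorial Income Tax: taxable = $4,790.00 − 3×$470.00 = $3,380.00
  $180.00 + 17.8% × ($3,380.00 − $2,000.00) = $180.00 + 17.8% × $1,380.00 = $425.64
Transit Levy: 1.8% × $4,790.00 = $86.22
Total: $425.64 + $86.22 = $511.86

$511.86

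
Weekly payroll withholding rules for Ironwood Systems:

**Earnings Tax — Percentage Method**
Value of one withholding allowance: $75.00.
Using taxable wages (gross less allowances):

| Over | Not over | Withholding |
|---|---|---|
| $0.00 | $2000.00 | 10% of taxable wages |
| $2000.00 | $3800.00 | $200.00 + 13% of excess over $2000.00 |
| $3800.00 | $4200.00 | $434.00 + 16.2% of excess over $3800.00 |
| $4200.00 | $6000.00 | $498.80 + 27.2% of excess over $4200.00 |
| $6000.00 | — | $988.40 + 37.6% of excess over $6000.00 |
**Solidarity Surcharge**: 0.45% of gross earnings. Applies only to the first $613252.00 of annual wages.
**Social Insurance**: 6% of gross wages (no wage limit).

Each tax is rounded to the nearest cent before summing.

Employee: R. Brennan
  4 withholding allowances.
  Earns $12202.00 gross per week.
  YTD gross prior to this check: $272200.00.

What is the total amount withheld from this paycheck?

Earnings Tax: taxable = $12202.00 − 4×$75.00 = $11902.00
  $988.40 + 37.6% × ($11902.00 − $6000.00) = $988.40 + 37.6% × $5902.00 = $3207.55
Solidarity Surcharge: 0.45% × $12202.00 = $54.91
Social Insurance: 6% × $12202.00 = $732.12
Total: $3207.55 + $54.91 + $732.12 = $3994.58

$3994.58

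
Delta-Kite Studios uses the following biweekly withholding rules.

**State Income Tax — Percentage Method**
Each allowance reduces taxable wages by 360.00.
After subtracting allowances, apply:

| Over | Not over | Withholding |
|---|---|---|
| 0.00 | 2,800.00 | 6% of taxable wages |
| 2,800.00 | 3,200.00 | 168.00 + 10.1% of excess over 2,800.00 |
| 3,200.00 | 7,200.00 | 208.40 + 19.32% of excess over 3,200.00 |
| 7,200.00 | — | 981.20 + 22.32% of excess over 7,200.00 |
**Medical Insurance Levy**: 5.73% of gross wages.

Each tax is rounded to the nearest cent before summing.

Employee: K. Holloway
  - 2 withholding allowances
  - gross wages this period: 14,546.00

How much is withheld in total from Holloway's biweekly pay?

3,293.61

State Income Tax: taxable = 14,546.00 − 2×360.00 = 13,826.00
  981.20 + 22.32% × (13,826.00 − 7,200.00) = 981.20 + 22.32% × 6,626.00 = 2,460.12
Medical Insurance Levy: 5.73% × 14,546.00 = 833.49
Total: 2,460.12 + 833.49 = 3,293.61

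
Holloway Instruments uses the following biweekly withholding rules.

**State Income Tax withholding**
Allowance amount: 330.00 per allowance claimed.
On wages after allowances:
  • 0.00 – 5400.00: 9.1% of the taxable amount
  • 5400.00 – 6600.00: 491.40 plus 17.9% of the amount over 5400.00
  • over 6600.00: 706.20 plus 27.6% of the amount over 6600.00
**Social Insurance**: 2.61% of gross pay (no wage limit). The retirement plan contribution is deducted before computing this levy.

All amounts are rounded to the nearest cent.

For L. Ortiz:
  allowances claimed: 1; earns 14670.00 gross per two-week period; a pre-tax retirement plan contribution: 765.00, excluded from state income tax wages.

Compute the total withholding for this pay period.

2994.22

State Income Tax: taxable = 14670.00 − 765.00 − 1×330.00 = 13575.00
  706.20 + 27.6% × (13575.00 − 6600.00) = 706.20 + 27.6% × 6975.00 = 2631.30
Social Insurance: 2.61% × 13905.00 = 362.92
Total: 2631.30 + 362.92 = 2994.22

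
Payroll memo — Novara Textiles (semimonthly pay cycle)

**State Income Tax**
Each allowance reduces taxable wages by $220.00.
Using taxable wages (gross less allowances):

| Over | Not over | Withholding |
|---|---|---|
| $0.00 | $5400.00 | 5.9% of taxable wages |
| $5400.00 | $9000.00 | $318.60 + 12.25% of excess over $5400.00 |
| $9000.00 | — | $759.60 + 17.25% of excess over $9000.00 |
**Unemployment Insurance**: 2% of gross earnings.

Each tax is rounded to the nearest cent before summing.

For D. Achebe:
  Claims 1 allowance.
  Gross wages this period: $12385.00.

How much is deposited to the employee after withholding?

State Income Tax: taxable = $12385.00 − 1×$220.00 = $12165.00
  $759.60 + 17.25% × ($12165.00 − $9000.00) = $759.60 + 17.25% × $3165.00 = $1305.56
Unemployment Insurance: 2% × $12385.00 = $247.70
Total withheld: $1305.56 + $247.70 = $1553.26
Net pay: $12385.00 − $1553.26 = $10831.74

$10831.74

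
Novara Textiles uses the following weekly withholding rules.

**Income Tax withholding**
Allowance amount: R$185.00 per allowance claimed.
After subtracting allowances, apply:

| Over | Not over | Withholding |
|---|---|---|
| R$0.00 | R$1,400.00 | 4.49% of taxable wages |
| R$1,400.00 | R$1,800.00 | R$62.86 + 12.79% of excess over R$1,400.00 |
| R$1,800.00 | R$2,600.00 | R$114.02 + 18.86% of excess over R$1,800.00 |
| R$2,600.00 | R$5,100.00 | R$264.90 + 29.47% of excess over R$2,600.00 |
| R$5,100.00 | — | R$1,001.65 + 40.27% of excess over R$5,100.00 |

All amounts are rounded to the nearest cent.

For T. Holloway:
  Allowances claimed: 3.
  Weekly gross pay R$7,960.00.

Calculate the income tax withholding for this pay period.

R$1,929.87

Income Tax: taxable = R$7,960.00 − 3×R$185.00 = R$7,405.00
  R$1,001.65 + 40.27% × (R$7,405.00 − R$5,100.00) = R$1,001.65 + 40.27% × R$2,305.00 = R$1,929.87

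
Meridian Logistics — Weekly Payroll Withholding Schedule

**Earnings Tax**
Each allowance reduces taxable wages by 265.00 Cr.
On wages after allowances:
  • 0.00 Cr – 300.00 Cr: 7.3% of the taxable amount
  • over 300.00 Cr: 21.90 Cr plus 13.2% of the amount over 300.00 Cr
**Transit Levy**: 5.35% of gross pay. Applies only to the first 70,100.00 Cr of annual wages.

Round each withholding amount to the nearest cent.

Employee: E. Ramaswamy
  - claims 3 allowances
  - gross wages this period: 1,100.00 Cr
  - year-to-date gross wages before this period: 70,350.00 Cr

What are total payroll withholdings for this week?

Earnings Tax: taxable = 1,100.00 Cr − 3×265.00 Cr = 305.00 Cr
  21.90 Cr + 13.2% × (305.00 Cr − 300.00 Cr) = 21.90 Cr + 13.2% × 5.00 Cr = 22.56 Cr
Transit Levy: YTD 70,350.00 Cr ≥ cap 70,100.00 Cr → 0.00 Cr
Total: 22.56 Cr + 0.00 Cr = 22.56 Cr

22.56 Cr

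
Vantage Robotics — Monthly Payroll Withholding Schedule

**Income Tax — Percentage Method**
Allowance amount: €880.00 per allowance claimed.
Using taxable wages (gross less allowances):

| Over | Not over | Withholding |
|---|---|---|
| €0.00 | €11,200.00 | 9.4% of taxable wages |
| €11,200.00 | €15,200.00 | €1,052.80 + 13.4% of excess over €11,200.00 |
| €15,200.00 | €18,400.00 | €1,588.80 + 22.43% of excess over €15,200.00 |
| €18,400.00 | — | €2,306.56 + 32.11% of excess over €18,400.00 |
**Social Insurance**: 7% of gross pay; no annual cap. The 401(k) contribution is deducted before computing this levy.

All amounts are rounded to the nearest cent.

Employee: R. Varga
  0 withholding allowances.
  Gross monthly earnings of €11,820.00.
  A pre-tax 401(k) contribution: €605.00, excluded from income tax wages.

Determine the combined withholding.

Income Tax: taxable = €11,820.00 − €605.00 = €11,215.00
  €1,052.80 + 13.4% × (€11,215.00 − €11,200.00) = €1,052.80 + 13.4% × €15.00 = €1,054.81
Social Insurance: 7% × €11,215.00 = €785.05
Total: €1,054.81 + €785.05 = €1,839.86

€1,839.86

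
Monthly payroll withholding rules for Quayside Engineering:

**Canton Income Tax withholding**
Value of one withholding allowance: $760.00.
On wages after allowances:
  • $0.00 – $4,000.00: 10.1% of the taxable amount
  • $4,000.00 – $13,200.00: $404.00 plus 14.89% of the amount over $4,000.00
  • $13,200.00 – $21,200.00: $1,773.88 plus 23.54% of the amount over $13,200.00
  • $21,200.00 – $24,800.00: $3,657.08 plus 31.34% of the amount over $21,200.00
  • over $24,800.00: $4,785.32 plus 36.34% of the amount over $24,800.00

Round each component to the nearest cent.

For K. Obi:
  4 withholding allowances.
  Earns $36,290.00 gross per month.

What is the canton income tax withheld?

$7,856.05

Canton Income Tax: taxable = $36,290.00 − 4×$760.00 = $33,250.00
  $4,785.32 + 36.34% × ($33,250.00 − $24,800.00) = $4,785.32 + 36.34% × $8,450.00 = $7,856.05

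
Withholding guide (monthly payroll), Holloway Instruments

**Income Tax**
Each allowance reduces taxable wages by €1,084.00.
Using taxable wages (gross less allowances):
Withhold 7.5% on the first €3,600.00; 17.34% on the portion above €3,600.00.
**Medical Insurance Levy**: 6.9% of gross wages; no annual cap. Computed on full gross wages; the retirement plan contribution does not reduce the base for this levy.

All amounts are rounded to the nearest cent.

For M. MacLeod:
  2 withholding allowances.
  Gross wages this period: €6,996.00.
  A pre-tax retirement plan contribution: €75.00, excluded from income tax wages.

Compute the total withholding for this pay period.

Income Tax: taxable = €6,996.00 − €75.00 − 2×€1,084.00 = €4,753.00
  €270.00 + 17.34% × (€4,753.00 − €3,600.00) = €270.00 + 17.34% × €1,153.00 = €469.93
Medical Insurance Levy: 6.9% × €6,996.00 = €482.72
Total: €469.93 + €482.72 = €952.65

€952.65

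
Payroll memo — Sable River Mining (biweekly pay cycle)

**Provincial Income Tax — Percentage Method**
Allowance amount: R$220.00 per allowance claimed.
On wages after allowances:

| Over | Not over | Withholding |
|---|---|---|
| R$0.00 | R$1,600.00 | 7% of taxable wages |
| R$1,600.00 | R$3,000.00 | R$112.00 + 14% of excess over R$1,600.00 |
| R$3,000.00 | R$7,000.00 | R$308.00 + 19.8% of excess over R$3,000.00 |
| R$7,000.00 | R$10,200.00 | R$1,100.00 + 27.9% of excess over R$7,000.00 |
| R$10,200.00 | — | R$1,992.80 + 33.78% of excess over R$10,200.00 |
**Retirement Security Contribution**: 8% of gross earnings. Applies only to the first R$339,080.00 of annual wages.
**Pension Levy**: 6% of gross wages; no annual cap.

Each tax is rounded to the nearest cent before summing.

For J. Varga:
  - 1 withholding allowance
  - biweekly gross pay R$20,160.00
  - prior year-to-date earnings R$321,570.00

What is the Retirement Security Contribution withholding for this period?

R$1,400.80

Retirement Security Contribution: cap R$339,080.00 − YTD R$321,570.00 = R$17,510.00 subject; 8% × R$17,510.00 = R$1,400.80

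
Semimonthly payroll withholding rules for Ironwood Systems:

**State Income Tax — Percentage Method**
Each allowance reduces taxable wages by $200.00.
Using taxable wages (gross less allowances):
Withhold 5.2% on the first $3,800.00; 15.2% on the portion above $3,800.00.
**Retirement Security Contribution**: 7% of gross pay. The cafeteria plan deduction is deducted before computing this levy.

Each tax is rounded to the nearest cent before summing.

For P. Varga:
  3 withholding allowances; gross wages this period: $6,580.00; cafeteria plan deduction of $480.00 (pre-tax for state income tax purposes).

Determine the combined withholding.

$883.00

State Income Tax: taxable = $6,580.00 − $480.00 − 3×$200.00 = $5,500.00
  $197.60 + 15.2% × ($5,500.00 − $3,800.00) = $197.60 + 15.2% × $1,700.00 = $456.00
Retirement Security Contribution: 7% × $6,100.00 = $427.00
Total: $456.00 + $427.00 = $883.00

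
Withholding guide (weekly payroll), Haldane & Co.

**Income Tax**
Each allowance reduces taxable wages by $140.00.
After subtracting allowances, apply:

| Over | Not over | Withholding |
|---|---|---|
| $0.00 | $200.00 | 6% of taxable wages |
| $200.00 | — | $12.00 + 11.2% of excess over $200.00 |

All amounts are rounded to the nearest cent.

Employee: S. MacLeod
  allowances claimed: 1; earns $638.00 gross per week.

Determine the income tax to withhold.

Income Tax: taxable = $638.00 − 1×$140.00 = $498.00
  $12.00 + 11.2% × ($498.00 − $200.00) = $12.00 + 11.2% × $298.00 = $45.38

$45.38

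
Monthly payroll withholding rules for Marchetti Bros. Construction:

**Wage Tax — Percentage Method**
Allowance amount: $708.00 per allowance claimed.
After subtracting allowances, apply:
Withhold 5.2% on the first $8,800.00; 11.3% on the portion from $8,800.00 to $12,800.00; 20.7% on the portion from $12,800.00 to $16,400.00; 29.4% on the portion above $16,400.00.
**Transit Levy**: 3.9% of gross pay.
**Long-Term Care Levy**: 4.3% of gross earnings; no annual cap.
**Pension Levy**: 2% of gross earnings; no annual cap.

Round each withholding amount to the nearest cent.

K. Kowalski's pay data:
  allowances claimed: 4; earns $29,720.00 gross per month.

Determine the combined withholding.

$7,769.71

Wage Tax: taxable = $29,720.00 − 4×$708.00 = $26,888.00
  $1,654.80 + 29.4% × ($26,888.00 − $16,400.00) = $1,654.80 + 29.4% × $10,488.00 = $4,738.27
Transit Levy: 3.9% × $29,720.00 = $1,159.08
Long-Term Care Levy: 4.3% × $29,720.00 = $1,277.96
Pension Levy: 2% × $29,720.00 = $594.40
Total: $4,738.27 + $1,159.08 + $1,277.96 + $594.40 = $7,769.71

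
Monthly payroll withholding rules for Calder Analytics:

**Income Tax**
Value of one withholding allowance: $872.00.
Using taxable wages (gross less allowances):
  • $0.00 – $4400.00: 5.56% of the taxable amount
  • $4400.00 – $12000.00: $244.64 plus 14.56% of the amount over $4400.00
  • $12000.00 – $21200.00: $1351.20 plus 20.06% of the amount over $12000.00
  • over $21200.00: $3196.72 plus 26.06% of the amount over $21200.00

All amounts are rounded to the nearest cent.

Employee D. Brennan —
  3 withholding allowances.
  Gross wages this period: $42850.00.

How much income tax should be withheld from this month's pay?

$8156.98

Income Tax: taxable = $42850.00 − 3×$872.00 = $40234.00
  $3196.72 + 26.06% × ($40234.00 − $21200.00) = $3196.72 + 26.06% × $19034.00 = $8156.98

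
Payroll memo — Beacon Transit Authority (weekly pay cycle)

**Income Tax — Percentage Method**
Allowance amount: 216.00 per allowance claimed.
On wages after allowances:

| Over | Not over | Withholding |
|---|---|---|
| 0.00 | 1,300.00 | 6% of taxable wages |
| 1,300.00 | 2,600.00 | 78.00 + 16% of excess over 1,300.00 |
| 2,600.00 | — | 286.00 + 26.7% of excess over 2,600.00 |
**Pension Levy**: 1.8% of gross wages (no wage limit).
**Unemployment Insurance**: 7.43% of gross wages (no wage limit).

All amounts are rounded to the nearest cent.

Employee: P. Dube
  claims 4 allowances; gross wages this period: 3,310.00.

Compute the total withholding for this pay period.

Income Tax: taxable = 3,310.00 − 4×216.00 = 2,446.00
  78.00 + 16% × (2,446.00 − 1,300.00) = 78.00 + 16% × 1,146.00 = 261.36
Pension Levy: 1.8% × 3,310.00 = 59.58
Unemployment Insurance: 7.43% × 3,310.00 = 245.93
Total: 261.36 + 59.58 + 245.93 = 566.87

566.87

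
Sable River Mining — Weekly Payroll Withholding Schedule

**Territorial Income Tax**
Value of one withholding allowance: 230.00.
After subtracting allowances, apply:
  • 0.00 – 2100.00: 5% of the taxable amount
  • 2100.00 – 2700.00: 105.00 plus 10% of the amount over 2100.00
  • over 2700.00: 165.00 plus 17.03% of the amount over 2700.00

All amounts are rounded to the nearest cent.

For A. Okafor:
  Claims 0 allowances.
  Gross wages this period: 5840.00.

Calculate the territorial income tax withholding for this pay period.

Territorial Income Tax: taxable = 5840.00
  165.00 + 17.03% × (5840.00 − 2700.00) = 165.00 + 17.03% × 3140.00 = 699.74

699.74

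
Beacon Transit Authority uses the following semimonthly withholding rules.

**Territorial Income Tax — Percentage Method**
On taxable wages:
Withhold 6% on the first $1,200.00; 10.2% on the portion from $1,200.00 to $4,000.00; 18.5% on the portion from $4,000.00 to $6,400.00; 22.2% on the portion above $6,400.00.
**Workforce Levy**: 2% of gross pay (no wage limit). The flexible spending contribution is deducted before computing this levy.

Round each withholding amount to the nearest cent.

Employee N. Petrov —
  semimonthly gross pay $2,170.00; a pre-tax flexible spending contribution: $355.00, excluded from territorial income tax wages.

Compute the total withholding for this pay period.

$171.03

Territorial Income Tax: taxable = $2,170.00 − $355.00 = $1,815.00
  $72.00 + 10.2% × ($1,815.00 − $1,200.00) = $72.00 + 10.2% × $615.00 = $134.73
Workforce Levy: 2% × $1,815.00 = $36.30
Total: $134.73 + $36.30 = $171.03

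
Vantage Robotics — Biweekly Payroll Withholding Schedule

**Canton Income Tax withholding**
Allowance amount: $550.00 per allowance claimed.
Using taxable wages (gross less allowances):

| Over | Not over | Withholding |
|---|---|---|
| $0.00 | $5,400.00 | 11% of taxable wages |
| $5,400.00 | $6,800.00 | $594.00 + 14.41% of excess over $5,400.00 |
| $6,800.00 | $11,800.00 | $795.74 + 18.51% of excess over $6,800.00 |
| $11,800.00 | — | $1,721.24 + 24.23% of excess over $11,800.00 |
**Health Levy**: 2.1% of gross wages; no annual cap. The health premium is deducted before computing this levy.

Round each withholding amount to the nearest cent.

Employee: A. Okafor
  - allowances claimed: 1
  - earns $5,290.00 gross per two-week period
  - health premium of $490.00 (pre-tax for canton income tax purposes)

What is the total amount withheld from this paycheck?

$568.30

Canton Income Tax: taxable = $5,290.00 − $490.00 − 1×$550.00 = $4,250.00
  11% × $4,250.00 = $467.50
Health Levy: 2.1% × $4,800.00 = $100.80
Total: $467.50 + $100.80 = $568.30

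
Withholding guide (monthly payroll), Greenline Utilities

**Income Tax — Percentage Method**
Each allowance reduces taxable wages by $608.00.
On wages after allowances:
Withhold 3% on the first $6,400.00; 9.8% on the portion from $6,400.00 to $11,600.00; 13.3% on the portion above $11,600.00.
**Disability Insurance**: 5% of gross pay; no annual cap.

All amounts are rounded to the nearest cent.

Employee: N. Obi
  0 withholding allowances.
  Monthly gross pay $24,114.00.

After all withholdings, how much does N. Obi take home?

$20,542.34

Income Tax: taxable = $24,114.00
  $701.60 + 13.3% × ($24,114.00 − $11,600.00) = $701.60 + 13.3% × $12,514.00 = $2,365.96
Disability Insurance: 5% × $24,114.00 = $1,205.70
Total withheld: $2,365.96 + $1,205.70 = $3,571.66
Net pay: $24,114.00 − $3,571.66 = $20,542.34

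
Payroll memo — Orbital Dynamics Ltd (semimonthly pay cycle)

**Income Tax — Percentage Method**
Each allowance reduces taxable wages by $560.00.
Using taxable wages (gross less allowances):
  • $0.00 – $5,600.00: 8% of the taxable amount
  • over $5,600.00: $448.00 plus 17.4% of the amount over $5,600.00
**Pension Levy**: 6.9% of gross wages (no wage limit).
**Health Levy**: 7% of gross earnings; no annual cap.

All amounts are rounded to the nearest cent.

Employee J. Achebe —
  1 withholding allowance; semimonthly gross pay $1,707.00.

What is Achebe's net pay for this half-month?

$1,377.97

Income Tax: taxable = $1,707.00 − 1×$560.00 = $1,147.00
  8% × $1,147.00 = $91.76
Pension Levy: 6.9% × $1,707.00 = $117.78
Health Levy: 7% × $1,707.00 = $119.49
Total withheld: $91.76 + $117.78 + $119.49 = $329.03
Net pay: $1,707.00 − $329.03 = $1,377.97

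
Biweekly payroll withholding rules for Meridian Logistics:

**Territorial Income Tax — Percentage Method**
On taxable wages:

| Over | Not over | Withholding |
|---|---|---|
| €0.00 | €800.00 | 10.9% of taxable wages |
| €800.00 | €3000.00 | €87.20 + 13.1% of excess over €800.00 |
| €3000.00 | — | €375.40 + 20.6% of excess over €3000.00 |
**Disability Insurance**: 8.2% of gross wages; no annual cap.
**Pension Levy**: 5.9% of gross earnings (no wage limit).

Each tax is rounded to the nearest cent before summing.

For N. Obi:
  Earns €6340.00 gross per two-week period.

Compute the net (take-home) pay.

€4382.62

Territorial Income Tax: taxable = €6340.00
  €375.40 + 20.6% × (€6340.00 − €3000.00) = €375.40 + 20.6% × €3340.00 = €1063.44
Disability Insurance: 8.2% × €6340.00 = €519.88
Pension Levy: 5.9% × €6340.00 = €374.06
Total withheld: €1063.44 + €519.88 + €374.06 = €1957.38
Net pay: €6340.00 − €1957.38 = €4382.62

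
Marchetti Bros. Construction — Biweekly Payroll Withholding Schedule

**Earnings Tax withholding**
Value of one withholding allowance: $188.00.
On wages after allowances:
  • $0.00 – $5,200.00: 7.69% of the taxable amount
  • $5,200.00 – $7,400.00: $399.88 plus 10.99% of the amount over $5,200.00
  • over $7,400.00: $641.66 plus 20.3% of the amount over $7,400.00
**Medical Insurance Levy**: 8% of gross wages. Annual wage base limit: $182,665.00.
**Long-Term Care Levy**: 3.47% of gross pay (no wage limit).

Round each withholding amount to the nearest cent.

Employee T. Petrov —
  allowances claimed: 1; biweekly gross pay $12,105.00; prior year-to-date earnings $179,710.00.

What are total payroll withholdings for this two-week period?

$2,215.05

Earnings Tax: taxable = $12,105.00 − 1×$188.00 = $11,917.00
  $641.66 + 20.3% × ($11,917.00 − $7,400.00) = $641.66 + 20.3% × $4,517.00 = $1,558.61
Medical Insurance Levy: cap $182,665.00 − YTD $179,710.00 = $2,955.00 subject; 8% × $2,955.00 = $236.40
Long-Term Care Levy: 3.47% × $12,105.00 = $420.04
Total: $1,558.61 + $236.40 + $420.04 = $2,215.05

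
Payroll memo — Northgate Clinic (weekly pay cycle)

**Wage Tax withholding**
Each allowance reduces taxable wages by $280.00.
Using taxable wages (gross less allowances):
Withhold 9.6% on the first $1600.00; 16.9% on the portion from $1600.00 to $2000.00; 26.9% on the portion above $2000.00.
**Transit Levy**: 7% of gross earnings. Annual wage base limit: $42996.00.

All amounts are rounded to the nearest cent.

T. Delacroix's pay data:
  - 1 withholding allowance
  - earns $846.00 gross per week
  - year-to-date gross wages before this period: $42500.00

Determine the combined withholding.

Wage Tax: taxable = $846.00 − 1×$280.00 = $566.00
  9.6% × $566.00 = $54.34
Transit Levy: cap $42996.00 − YTD $42500.00 = $496.00 subject; 7% × $496.00 = $34.72
Total: $54.34 + $34.72 = $89.06

$89.06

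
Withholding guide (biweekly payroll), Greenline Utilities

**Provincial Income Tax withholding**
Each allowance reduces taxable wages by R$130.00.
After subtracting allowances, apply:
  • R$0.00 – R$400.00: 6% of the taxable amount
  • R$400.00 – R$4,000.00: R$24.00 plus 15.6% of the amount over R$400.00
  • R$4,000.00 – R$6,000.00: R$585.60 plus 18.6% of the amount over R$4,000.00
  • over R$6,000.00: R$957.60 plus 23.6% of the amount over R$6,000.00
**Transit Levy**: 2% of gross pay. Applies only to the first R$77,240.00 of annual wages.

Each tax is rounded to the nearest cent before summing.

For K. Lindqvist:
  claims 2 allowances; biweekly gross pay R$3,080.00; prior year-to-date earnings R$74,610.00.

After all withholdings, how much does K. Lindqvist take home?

R$2,625.88

Provincial Income Tax: taxable = R$3,080.00 − 2×R$130.00 = R$2,820.00
  R$24.00 + 15.6% × (R$2,820.00 − R$400.00) = R$24.00 + 15.6% × R$2,420.00 = R$401.52
Transit Levy: cap R$77,240.00 − YTD R$74,610.00 = R$2,630.00 subject; 2% × R$2,630.00 = R$52.60
Total withheld: R$401.52 + R$52.60 = R$454.12
Net pay: R$3,080.00 − R$454.12 = R$2,625.88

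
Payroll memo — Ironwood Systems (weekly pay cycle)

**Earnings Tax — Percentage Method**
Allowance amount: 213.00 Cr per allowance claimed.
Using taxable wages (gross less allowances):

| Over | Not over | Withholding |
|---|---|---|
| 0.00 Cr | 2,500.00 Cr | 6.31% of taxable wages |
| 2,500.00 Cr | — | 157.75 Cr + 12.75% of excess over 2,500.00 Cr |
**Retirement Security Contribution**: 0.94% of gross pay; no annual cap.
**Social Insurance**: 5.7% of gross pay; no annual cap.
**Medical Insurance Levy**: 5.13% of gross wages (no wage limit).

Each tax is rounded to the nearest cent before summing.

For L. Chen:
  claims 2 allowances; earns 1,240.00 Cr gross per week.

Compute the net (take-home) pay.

1,042.69 Cr

Earnings Tax: taxable = 1,240.00 Cr − 2×213.00 Cr = 814.00 Cr
  6.31% × 814.00 Cr = 51.36 Cr
Retirement Security Contribution: 0.94% × 1,240.00 Cr = 11.66 Cr
Social Insurance: 5.7% × 1,240.00 Cr = 70.68 Cr
Medical Insurance Levy: 5.13% × 1,240.00 Cr = 63.61 Cr
Total withheld: 51.36 Cr + 11.66 Cr + 70.68 Cr + 63.61 Cr = 197.31 Cr
Net pay: 1,240.00 Cr − 197.31 Cr = 1,042.69 Cr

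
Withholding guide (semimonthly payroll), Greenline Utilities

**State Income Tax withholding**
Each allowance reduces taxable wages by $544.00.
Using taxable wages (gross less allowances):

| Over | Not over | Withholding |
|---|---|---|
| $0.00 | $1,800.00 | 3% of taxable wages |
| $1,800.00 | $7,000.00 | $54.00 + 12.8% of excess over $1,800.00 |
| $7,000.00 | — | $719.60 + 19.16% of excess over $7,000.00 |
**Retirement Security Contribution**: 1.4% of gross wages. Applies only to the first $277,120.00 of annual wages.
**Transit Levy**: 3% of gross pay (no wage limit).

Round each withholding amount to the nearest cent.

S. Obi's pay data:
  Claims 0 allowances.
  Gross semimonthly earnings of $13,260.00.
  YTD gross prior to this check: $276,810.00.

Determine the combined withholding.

$2,321.16

State Income Tax: taxable = $13,260.00
  $719.60 + 19.16% × ($13,260.00 − $7,000.00) = $719.60 + 19.16% × $6,260.00 = $1,919.02
Retirement Security Contribution: cap $277,120.00 − YTD $276,810.00 = $310.00 subject; 1.4% × $310.00 = $4.34
Transit Levy: 3% × $13,260.00 = $397.80
Total: $1,919.02 + $4.34 + $397.80 = $2,321.16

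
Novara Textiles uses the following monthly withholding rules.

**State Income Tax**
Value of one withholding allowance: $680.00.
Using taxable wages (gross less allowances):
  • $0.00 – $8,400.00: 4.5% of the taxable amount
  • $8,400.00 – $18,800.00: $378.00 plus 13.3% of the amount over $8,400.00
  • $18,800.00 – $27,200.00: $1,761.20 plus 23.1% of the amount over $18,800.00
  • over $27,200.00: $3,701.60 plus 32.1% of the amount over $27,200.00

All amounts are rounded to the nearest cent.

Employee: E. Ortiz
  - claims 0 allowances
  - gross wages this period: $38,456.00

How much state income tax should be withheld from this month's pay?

State Income Tax: taxable = $38,456.00
  $3,701.60 + 32.1% × ($38,456.00 − $27,200.00) = $3,701.60 + 32.1% × $11,256.00 = $7,314.78

$7,314.78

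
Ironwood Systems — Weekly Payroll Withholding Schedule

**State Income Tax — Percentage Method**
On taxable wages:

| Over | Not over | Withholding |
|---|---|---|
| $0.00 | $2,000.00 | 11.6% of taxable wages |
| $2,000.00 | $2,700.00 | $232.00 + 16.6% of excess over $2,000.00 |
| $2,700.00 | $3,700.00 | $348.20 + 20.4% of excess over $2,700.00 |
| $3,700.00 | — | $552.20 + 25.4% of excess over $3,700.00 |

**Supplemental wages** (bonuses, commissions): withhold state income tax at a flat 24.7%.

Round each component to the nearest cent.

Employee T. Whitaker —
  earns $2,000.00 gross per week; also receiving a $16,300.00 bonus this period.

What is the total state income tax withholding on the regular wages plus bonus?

$4,258.10

State Income Tax: taxable = $2,000.00
  11.6% × $2,000.00 = $232.00
Supplemental (24.7% flat on bonus): 24.7% × $16,300.00 = $4,026.10
Total state income tax: $232.00 + $4,026.10 = $4,258.10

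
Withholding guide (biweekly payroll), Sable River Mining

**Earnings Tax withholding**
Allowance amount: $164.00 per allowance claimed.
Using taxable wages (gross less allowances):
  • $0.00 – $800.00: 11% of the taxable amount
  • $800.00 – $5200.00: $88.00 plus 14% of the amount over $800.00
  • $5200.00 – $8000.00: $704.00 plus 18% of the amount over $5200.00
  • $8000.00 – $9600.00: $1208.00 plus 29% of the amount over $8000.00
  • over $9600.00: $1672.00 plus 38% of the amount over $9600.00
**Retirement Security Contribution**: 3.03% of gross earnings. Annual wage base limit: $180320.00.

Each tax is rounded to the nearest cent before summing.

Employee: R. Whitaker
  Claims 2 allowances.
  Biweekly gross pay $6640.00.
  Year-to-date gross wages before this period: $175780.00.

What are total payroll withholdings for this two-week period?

$1041.72

Earnings Tax: taxable = $6640.00 − 2×$164.00 = $6312.00
  $704.00 + 18% × ($6312.00 − $5200.00) = $704.00 + 18% × $1112.00 = $904.16
Retirement Security Contribution: cap $180320.00 − YTD $175780.00 = $4540.00 subject; 3.03% × $4540.00 = $137.56
Total: $904.16 + $137.56 = $1041.72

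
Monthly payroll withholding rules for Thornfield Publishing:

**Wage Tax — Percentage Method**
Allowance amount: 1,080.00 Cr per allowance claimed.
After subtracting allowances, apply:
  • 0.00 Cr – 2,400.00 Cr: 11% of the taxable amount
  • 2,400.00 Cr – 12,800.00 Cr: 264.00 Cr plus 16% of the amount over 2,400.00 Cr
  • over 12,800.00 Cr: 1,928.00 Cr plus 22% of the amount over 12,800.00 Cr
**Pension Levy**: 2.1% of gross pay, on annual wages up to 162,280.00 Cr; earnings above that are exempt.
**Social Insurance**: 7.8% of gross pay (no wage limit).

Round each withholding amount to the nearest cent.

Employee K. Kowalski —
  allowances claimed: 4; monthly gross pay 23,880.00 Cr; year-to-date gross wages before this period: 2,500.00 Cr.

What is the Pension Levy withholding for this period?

501.48 Cr

Pension Levy: 2.1% × 23,880.00 Cr = 501.48 Cr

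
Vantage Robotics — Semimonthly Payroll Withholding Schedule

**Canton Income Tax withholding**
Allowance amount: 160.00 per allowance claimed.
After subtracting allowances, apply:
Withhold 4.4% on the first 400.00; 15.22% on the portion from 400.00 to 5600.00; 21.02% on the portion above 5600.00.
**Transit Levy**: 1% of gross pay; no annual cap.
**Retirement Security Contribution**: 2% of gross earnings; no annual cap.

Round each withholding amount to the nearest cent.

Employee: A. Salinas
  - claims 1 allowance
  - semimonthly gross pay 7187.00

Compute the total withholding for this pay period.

1324.61

Canton Income Tax: taxable = 7187.00 − 1×160.00 = 7027.00
  809.04 + 21.02% × (7027.00 − 5600.00) = 809.04 + 21.02% × 1427.00 = 1109.00
Transit Levy: 1% × 7187.00 = 71.87
Retirement Security Contribution: 2% × 7187.00 = 143.74
Total: 1109.00 + 71.87 + 143.74 = 1324.61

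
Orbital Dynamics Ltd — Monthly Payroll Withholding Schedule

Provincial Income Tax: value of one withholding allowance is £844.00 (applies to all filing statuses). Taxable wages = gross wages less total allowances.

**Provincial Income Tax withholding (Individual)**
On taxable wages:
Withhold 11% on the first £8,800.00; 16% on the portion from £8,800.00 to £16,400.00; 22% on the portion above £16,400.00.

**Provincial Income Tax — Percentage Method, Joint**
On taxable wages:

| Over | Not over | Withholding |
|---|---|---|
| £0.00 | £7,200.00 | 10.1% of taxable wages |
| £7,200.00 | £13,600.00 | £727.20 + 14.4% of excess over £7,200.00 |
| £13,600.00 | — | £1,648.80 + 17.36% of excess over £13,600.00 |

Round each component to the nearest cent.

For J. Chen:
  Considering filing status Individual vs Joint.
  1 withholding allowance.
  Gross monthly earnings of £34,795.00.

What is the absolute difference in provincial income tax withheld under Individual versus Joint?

Provincial Income Tax (Individual): taxable = £34,795.00 − 1×£844.00 = £33,951.00
  £2,184.00 + 22% × (£33,951.00 − £16,400.00) = £2,184.00 + 22% × £17,551.00 = £6,045.22
Provincial Income Tax (Joint): taxable = £34,795.00 − 1×£844.00 = £33,951.00
  £1,648.80 + 17.36% × (£33,951.00 − £13,600.00) = £1,648.80 + 17.36% × £20,351.00 = £5,181.73
Difference: |£6,045.22 − £5,181.73| = £863.49 (higher under Individual)

£863.49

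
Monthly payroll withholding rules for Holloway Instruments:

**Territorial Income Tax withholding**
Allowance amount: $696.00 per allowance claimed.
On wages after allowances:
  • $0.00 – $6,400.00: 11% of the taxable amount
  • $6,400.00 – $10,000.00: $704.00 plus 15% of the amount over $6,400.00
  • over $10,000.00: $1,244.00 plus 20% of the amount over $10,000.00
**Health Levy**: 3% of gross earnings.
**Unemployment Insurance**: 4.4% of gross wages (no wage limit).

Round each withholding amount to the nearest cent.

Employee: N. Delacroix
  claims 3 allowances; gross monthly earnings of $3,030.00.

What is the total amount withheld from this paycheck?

$327.84

Territorial Income Tax: taxable = $3,030.00 − 3×$696.00 = $942.00
  11% × $942.00 = $103.62
Health Levy: 3% × $3,030.00 = $90.90
Unemployment Insurance: 4.4% × $3,030.00 = $133.32
Total: $103.62 + $90.90 + $133.32 = $327.84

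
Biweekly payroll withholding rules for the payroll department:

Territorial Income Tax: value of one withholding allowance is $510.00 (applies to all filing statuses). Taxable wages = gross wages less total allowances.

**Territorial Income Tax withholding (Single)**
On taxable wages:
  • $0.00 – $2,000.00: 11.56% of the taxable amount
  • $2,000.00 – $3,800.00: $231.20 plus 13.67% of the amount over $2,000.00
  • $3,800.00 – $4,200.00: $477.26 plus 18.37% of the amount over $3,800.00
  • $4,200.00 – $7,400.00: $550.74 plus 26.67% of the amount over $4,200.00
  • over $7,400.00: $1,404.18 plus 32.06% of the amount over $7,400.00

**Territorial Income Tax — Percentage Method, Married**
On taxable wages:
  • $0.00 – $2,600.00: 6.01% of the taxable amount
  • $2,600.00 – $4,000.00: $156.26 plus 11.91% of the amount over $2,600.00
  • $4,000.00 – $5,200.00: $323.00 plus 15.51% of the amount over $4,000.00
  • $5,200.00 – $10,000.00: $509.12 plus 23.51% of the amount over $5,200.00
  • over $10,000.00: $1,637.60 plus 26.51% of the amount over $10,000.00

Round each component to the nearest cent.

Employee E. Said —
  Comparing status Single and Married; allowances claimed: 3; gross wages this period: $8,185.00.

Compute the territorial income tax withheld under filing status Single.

Territorial Income Tax (Single): taxable = $8,185.00 − 3×$510.00 = $6,655.00
  $550.74 + 26.67% × ($6,655.00 − $4,200.00) = $550.74 + 26.67% × $2,455.00 = $1,205.49

$1,205.49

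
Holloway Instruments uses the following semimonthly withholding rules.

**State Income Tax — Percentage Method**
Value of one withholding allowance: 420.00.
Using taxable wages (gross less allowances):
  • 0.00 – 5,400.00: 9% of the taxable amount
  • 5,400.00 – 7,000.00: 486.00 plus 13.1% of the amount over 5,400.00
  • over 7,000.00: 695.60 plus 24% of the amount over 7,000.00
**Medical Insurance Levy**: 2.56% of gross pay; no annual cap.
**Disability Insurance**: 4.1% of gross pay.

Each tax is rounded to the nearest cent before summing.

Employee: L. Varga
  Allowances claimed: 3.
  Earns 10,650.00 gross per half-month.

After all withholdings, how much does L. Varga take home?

8,671.51

State Income Tax: taxable = 10,650.00 − 3×420.00 = 9,390.00
  695.60 + 24% × (9,390.00 − 7,000.00) = 695.60 + 24% × 2,390.00 = 1,269.20
Medical Insurance Levy: 2.56% × 10,650.00 = 272.64
Disability Insurance: 4.1% × 10,650.00 = 436.65
Total withheld: 1,269.20 + 272.64 + 436.65 = 1,978.49
Net pay: 10,650.00 − 1,978.49 = 8,671.51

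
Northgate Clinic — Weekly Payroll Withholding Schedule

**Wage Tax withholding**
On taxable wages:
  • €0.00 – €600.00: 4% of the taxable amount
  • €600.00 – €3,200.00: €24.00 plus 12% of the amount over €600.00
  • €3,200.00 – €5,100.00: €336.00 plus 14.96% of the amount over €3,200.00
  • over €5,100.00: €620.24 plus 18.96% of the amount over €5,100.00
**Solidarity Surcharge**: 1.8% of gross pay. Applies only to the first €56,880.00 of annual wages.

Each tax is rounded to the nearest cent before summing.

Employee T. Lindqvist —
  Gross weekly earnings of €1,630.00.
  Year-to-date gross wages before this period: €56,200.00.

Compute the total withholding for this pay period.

Wage Tax: taxable = €1,630.00
  €24.00 + 12% × (€1,630.00 − €600.00) = €24.00 + 12% × €1,030.00 = €147.60
Solidarity Surcharge: cap €56,880.00 − YTD €56,200.00 = €680.00 subject; 1.8% × €680.00 = €12.24
Total: €147.60 + €12.24 = €159.84

€159.84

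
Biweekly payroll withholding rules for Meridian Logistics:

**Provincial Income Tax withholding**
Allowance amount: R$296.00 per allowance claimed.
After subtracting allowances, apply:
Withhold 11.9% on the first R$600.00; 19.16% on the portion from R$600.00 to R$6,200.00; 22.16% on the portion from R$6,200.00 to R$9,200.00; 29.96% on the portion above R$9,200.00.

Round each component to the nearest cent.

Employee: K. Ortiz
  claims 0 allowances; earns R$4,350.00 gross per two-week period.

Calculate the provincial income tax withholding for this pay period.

Provincial Income Tax: taxable = R$4,350.00
  R$71.40 + 19.16% × (R$4,350.00 − R$600.00) = R$71.40 + 19.16% × R$3,750.00 = R$789.90

R$789.90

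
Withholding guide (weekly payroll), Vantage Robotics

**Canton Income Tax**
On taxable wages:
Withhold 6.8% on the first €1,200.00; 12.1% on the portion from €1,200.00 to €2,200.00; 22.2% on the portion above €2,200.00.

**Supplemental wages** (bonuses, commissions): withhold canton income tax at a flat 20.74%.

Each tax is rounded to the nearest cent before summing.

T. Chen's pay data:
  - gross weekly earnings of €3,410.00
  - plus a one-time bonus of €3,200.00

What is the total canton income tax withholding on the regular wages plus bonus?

Canton Income Tax: taxable = €3,410.00
  €202.60 + 22.2% × (€3,410.00 − €2,200.00) = €202.60 + 22.2% × €1,210.00 = €471.22
Supplemental (20.74% flat on bonus): 20.74% × €3,200.00 = €663.68
Total canton income tax: €471.22 + €663.68 = €1,134.90

€1,134.90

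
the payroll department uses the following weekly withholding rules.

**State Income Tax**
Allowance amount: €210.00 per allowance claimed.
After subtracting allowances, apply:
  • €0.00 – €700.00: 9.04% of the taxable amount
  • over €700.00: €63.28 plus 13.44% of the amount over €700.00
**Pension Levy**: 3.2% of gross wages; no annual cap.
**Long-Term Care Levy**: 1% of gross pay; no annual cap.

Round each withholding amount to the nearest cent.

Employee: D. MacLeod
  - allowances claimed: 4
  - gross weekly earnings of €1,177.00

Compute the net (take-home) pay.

State Income Tax: taxable = €1,177.00 − 4×€210.00 = €337.00
  9.04% × €337.00 = €30.46
Pension Levy: 3.2% × €1,177.00 = €37.66
Long-Term Care Levy: 1% × €1,177.00 = €11.77
Total withheld: €30.46 + €37.66 + €11.77 = €79.89
Net pay: €1,177.00 − €79.89 = €1,097.11

€1,097.11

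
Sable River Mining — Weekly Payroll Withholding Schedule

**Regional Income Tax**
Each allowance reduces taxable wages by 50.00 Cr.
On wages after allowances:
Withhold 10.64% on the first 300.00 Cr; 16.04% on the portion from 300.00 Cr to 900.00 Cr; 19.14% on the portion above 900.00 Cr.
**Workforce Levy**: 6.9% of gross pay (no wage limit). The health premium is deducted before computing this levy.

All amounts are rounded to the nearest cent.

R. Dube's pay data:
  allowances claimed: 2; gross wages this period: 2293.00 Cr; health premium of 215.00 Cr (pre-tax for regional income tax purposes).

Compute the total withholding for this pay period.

Regional Income Tax: taxable = 2293.00 Cr − 215.00 Cr − 2×50.00 Cr = 1978.00 Cr
  128.16 Cr + 19.14% × (1978.00 Cr − 900.00 Cr) = 128.16 Cr + 19.14% × 1078.00 Cr = 334.49 Cr
Workforce Levy: 6.9% × 2078.00 Cr = 143.38 Cr
Total: 334.49 Cr + 143.38 Cr = 477.87 Cr

477.87 Cr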